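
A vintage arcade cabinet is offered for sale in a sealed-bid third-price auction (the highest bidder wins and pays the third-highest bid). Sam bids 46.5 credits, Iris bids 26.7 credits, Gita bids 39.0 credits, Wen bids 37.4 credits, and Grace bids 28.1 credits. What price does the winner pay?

37.4 credits

Bids in descending order: Sam 46.5 credits, then Gita 39.0 credits, then Wen 37.4 credits, then Grace 28.1 credits, then Iris 26.7 credits.
Sam is the highest bidder, so Sam wins.
Under the third-price rule, the price is the third-highest bid: 37.4 credits.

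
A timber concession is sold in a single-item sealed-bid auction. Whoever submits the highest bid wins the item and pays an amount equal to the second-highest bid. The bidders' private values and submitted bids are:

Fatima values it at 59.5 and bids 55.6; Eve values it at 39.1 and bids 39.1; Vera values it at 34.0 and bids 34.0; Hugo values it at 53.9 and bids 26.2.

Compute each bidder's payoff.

Sorted high to low: Fatima 55.6 > Eve 39.1 > Vera 34.0 > Hugo 26.2.
Fatima has the top bid and wins; the price is the second-highest bid, 39.1.
Fatima's payoff = 59.5 − 39.1 = 20.4. All other bidders lose, so their payoff is 0.

Fatima 20.4, Eve 0.0, Vera 0.0, Hugo 0.0.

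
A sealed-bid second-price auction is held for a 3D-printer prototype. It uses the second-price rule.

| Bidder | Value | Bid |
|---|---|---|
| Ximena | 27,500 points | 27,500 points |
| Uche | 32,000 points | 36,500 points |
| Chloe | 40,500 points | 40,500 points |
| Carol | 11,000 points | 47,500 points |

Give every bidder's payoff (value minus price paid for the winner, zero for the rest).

Ximena 0 points, Uche 0 points, Chloe 0 points, Carol -29,500 points.

Sorted high to low: Carol 47,500 points, then Chloe 40,500 points, then Uche 36,500 points, then Ximena 27,500 points.
Carol has the top bid and wins; the price is the second-highest bid, 40,500 points.
Carol's payoff = 11,000 points − 40,500 points = -29,500 points. All other bidders lose, so their payoff is 0.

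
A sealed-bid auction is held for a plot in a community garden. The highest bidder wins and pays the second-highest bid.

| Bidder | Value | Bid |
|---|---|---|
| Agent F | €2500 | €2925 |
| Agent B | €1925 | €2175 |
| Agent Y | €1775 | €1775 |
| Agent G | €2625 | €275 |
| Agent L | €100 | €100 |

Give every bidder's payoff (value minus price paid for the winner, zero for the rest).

Ordered from highest: Agent F €2925, then Agent B €2175, then Agent Y €1775, then Agent G €275, then Agent L €100.
Agent F has the top bid and wins; the price is the second-highest bid, €2175.
Agent F's payoff = €2500 − €2175 = €325. All other bidders lose, so their payoff is 0.

Agent F €325, Agent B €0, Agent Y €0, Agent G €0, Agent L €0.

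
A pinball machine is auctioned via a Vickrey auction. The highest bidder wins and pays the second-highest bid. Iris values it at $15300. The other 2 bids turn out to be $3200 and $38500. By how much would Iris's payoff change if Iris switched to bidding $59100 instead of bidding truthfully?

-$23200

The highest competing bid is $38500.
Bidding truthfully at $15300: the top bid is $38500 (a rival), so Iris loses. Payoff = $0.
Bidding $59100: Iris has the top bid, wins, and pays the second-highest bid $38500. Payoff = $15300 − $38500 = -$23200.
Change = -$23200 − $0 = -$23200.
This is the dominant-strategy logic: truthful bidding weakly beats any alternative.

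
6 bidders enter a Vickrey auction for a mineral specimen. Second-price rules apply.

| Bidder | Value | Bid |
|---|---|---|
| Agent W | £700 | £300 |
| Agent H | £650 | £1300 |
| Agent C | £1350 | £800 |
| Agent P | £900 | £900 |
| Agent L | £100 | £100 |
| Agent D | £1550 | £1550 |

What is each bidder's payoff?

Ranking the bids: Agent D £1550, then Agent H £1300, then Agent P £900, then Agent C £800, then Agent W £300, then Agent L £100.
Agent D has the top bid and wins; the price is the second-highest bid, £1300.
Agent D's payoff = £1550 − £1300 = £250. All other bidders lose, so their payoff is 0.

Payoffs: Agent W £0, Agent H £0, Agent C £0, Agent P £0, Agent L £0, Agent D £250.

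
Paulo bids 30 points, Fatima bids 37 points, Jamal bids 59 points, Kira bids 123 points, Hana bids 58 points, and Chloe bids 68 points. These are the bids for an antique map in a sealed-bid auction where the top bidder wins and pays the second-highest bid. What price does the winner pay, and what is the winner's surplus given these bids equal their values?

Price 68 points; surplus 55 points.

Ranking the bids: Kira 123 points; Chloe 68 points; Jamal 59 points; Hana 58 points; Fatima 37 points; Paulo 30 points.
Kira is the highest bidder, so Kira wins.
Under the second-price rule, the price is the second-highest bid: 68 points.
Surplus = 123 points − 68 points = 55 points.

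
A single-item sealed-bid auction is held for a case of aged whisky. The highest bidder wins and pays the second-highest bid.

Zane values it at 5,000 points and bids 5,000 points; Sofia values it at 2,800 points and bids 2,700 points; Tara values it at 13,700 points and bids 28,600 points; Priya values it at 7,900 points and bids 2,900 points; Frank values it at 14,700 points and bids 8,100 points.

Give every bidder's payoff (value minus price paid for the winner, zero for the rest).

Payoffs: Zane 0 points, Sofia 0 points, Tara 5,600 points, Priya 0 points, Frank 0 points.

Bids in descending order: Tara 28,600 points; Frank 8,100 points; Zane 5,000 points; Priya 2,900 points; Sofia 2,700 points.
Tara has the top bid and wins; the price is the second-highest bid, 8,100 points.
Tara's payoff = 13,700 points − 8,100 points = 5,600 points. All other bidders lose, so their payoff is 0.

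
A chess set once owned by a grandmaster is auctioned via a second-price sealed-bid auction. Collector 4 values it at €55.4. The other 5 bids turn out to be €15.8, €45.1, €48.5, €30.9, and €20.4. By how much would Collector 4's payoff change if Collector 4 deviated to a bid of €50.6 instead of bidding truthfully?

The highest competing bid is €48.5.
Bidding truthfully at €55.4: Collector 4 has the top bid, wins, and pays the second-highest bid €48.5. Payoff = €55.4 − €48.5 = €6.9.
Bidding €50.6: Collector 4 has the top bid, wins, and pays the second-highest bid €48.5. Payoff = €55.4 − €48.5 = €6.9.
Change = €6.9 − €6.9 = €0.0.

Payoff change: €0.0.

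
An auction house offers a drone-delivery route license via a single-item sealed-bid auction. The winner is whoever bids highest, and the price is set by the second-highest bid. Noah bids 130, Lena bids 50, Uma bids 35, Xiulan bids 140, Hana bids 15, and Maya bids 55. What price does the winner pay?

The winner pays 130.

Ranking the bids: Xiulan 140 > Noah 130 > Maya 55 > Lena 50 > Uma 35 > Hana 15.
Xiulan has the highest bid, so Xiulan wins.
The second-highest bid is 130, so that is what Xiulan pays.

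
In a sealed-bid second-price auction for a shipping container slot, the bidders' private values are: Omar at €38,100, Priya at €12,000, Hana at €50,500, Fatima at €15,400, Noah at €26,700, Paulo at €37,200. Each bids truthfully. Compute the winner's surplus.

Ordered from highest: Hana €50,500; Omar €38,100; Paulo €37,200; Noah €26,700; Fatima €15,400; Priya €12,000.
Hana wins with the top bid and pays the second-highest, €38,100.
Surplus = €50,500 − €38,100 = €12,400.

€12,400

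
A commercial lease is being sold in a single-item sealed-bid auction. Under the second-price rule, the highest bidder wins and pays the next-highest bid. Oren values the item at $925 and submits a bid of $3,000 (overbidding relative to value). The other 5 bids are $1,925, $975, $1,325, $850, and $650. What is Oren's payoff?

Highest competing bid: $1,925.
Oren's bid $3,000 is the highest overall, so Oren wins and pays the second-highest bid, $1,925.
Payoff = value − price = $925 − $1,925 = -$1,000.
Overbidding won the item at a price above value — truthful bidding would have avoided this loss.

-$1,000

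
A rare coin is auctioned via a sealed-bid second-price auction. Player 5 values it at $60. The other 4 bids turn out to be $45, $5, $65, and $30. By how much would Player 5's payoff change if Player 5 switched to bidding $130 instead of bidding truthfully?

The highest competing bid is $65.
Bidding truthfully at $60: the top bid is $65 (a rival), so Player 5 loses. Payoff = $0.
Bidding $130: Player 5 has the top bid, wins, and pays the second-highest bid $65. Payoff = $60 − $65 = -$5.
Change = -$5 − $0 = -$5.
Deviating from a truthful bid can only lose payoff in a second-price auction — never gain.

-$5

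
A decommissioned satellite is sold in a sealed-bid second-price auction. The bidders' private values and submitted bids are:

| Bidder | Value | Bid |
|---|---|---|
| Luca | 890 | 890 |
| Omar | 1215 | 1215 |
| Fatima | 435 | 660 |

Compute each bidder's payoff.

Bids in descending order: Omar 1215; Luca 890; Fatima 660.
Omar has the top bid and wins; the price is the second-highest bid, 890.
Omar's payoff = 1215 − 890 = 325. All other bidders lose, so their payoff is 0.

Luca 0, Omar 325, Fatima 0.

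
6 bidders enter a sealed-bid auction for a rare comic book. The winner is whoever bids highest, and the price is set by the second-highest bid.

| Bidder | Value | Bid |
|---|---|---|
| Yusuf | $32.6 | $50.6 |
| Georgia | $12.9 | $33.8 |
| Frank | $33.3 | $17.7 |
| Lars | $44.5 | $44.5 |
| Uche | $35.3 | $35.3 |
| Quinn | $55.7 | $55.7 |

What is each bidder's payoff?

Ranking the bids: Quinn $55.7, then Yusuf $50.6, then Lars $44.5, then Uche $35.3, then Georgia $33.8, then Frank $17.7.
Quinn has the top bid and wins; the price is the second-highest bid, $50.6.
Quinn's payoff = $55.7 − $50.6 = $5.1. All other bidders lose, so their payoff is 0.

Yusuf $0.0, Georgia $0.0, Frank $0.0, Lars $0.0, Uche $0.0, Quinn $5.1.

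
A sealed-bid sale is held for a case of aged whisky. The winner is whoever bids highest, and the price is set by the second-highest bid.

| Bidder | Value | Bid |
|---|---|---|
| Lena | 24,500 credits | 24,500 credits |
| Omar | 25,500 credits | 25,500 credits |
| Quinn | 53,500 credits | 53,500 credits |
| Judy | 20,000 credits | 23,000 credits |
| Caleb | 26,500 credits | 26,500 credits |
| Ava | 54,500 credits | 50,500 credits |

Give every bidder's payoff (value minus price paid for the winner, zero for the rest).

Ranking the bids: Quinn 53,500 credits, then Ava 50,500 credits, then Caleb 26,500 credits, then Omar 25,500 credits, then Lena 24,500 credits, then Judy 23,000 credits.
Quinn has the top bid and wins; the price is the second-highest bid, 50,500 credits.
Quinn's payoff = 53,500 credits − 50,500 credits = 3,000 credits. All other bidders lose, so their payoff is 0.

Payoffs: Lena 0 credits, Omar 0 credits, Quinn 3,000 credits, Judy 0 credits, Caleb 0 credits, Ava 0 credits.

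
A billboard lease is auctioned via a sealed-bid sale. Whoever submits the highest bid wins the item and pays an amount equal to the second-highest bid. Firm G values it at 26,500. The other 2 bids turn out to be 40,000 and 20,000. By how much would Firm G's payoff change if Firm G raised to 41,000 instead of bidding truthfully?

Change in payoff: -13,500.

The highest competing bid is 40,000.
Bidding truthfully at 26,500: the top bid is 40,000 (a rival), so Firm G loses. Payoff = 0.
Bidding 41,000: Firm G has the top bid, wins, and pays the second-highest bid 40,000. Payoff = 26,500 − 40,000 = -13,500.
Change = -13,500 − 0 = -13,500.
Deviating from a truthful bid can only lose payoff in a second-price auction — never gain.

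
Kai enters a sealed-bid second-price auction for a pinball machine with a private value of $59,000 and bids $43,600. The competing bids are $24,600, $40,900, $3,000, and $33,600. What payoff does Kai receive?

$18,100

Highest competing bid: $40,900.
Kai's bid $43,600 is the highest overall, so Kai wins and pays the second-highest bid, $40,900.
Payoff = value − price = $59,000 − $40,900 = $18,100.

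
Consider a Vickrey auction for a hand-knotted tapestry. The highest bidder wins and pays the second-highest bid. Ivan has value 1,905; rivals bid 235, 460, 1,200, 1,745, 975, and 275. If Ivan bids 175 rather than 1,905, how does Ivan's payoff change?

-160

The highest competing bid is 1,745.
Bidding truthfully at 1,905: Ivan has the top bid, wins, and pays the second-highest bid 1,745. Payoff = 1,905 − 1,745 = 160.
Bidding 175: the top bid is 1,745 (a rival), so Ivan loses. Payoff = 0.
Change = 0 − 160 = -160.
Deviating from a truthful bid can only lose payoff in a second-price auction — never gain.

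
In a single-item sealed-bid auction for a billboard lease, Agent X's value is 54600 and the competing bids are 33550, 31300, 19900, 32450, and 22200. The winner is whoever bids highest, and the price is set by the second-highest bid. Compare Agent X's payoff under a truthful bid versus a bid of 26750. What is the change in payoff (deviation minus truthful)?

Change in payoff: -21050.

The highest competing bid is 33550.
Bidding truthfully at 54600: Agent X has the top bid, wins, and pays the second-highest bid 33550. Payoff = 54600 − 33550 = 21050.
Bidding 26750: the top bid is 33550 (a rival), so Agent X loses. Payoff = 0.
Change = 0 − 21050 = -21050.
This is the dominant-strategy logic: truthful bidding weakly beats any alternative.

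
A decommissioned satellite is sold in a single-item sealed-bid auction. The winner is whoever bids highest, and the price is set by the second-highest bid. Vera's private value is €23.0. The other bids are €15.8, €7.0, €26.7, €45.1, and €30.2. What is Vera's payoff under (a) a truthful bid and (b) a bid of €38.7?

(a) €0.0  (b) €0.0

The highest competing bid is €45.1.
Bidding truthfully at €23.0: the top bid is €45.1 (a rival), so Vera loses. Payoff = €0.0.
Bidding €38.7: the top bid is €45.1 (a rival), so Vera loses. Payoff = €0.0.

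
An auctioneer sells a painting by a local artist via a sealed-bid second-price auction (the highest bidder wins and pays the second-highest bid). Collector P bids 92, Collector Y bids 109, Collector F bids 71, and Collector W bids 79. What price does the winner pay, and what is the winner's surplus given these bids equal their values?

Price 92; surplus 17.

Ordered from highest: Collector Y 109, then Collector P 92, then Collector W 79, then Collector F 71.
Collector Y is the highest bidder, so Collector Y wins.
Under the second-price rule, the price is the second-highest bid: 92.
Surplus = 109 − 92 = 17.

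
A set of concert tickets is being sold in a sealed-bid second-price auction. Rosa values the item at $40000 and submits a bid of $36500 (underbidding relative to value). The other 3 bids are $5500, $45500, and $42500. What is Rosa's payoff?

Rosa's payoff: $0.

Highest competing bid: $45500.
Rosa's bid $36500 is not the highest, so Rosa loses, pays nothing, and earns zero payoff.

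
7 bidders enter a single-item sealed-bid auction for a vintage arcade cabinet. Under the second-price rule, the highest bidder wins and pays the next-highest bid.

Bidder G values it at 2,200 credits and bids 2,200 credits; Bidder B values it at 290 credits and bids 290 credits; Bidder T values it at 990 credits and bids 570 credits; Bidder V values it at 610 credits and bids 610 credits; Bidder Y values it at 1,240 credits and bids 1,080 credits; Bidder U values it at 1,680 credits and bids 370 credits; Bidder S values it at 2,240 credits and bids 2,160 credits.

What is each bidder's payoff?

Ordered from highest: Bidder G 2,200 credits, then Bidder S 2,160 credits, then Bidder Y 1,080 credits, then Bidder V 610 credits, then Bidder T 570 credits, then Bidder U 370 credits, then Bidder B 290 credits.
Bidder G has the top bid and wins; the price is the second-highest bid, 2,160 credits.
Bidder G's payoff = 2,200 credits − 2,160 credits = 40 credits. All other bidders lose, so their payoff is 0.

Bidder G 40 credits, Bidder B 0 credits, Bidder T 0 credits, Bidder V 0 credits, Bidder Y 0 credits, Bidder U 0 credits, Bidder S 0 credits.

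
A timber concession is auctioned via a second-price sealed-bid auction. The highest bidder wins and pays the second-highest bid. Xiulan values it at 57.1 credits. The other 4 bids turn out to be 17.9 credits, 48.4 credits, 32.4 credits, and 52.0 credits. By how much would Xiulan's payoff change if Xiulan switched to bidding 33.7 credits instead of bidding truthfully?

-5.1 credits

The highest competing bid is 52.0 credits.
Bidding truthfully at 57.1 credits: Xiulan has the top bid, wins, and pays the second-highest bid 52.0 credits. Payoff = 57.1 credits − 52.0 credits = 5.1 credits.
Bidding 33.7 credits: the top bid is 52.0 credits (a rival), so Xiulan loses. Payoff = 0.0 credits.
Change = 0.0 credits − 5.1 credits = -5.1 credits.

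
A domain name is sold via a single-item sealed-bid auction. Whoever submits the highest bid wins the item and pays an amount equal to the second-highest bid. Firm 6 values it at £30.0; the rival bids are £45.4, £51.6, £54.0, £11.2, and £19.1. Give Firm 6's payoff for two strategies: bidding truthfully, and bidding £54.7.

The highest competing bid is £54.0.
Bidding truthfully at £30.0: the top bid is £54.0 (a rival), so Firm 6 loses. Payoff = £0.0.
Bidding £54.7: Firm 6 has the top bid, wins, and pays the second-highest bid £54.0. Payoff = £30.0 − £54.0 = -£24.0.

Truthful: £0.0; alternative: -£24.0.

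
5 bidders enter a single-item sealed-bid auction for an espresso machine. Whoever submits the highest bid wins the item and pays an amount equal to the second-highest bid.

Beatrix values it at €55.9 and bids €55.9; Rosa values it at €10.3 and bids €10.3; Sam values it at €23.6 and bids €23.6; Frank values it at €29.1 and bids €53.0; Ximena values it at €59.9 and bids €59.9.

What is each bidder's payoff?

Ranking the bids: Ximena €59.9 > Beatrix €55.9 > Frank €53.0 > Sam €23.6 > Rosa €10.3.
Ximena has the top bid and wins; the price is the second-highest bid, €55.9.
Ximena's payoff = €59.9 − €55.9 = €4.0. All other bidders lose, so their payoff is 0.

Payoffs: Beatrix €0.0, Rosa €0.0, Sam €0.0, Frank €0.0, Ximena €4.0.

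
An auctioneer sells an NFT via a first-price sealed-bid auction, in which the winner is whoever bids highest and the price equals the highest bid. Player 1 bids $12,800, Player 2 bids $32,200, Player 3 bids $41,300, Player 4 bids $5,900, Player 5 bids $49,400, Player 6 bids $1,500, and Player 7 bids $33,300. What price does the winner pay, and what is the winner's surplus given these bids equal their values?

The winner pays $49,400 for a surplus of $0.

Sorted high to low: Player 5 $49,400, then Player 3 $41,300, then Player 7 $33,300, then Player 2 $32,200, then Player 1 $12,800, then Player 4 $5,900, then Player 6 $1,500.
Player 5 is the highest bidder, so Player 5 wins.
Under the first-price rule, the price is the highest bid: $49,400.
Surplus = $49,400 − $49,400 = $0.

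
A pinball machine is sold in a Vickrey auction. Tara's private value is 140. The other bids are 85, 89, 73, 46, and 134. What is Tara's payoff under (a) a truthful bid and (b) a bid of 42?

The highest competing bid is 134.
Bidding truthfully at 140: Tara has the top bid, wins, and pays the second-highest bid 134. Payoff = 140 − 134 = 6.
Bidding 42: the top bid is 134 (a rival), so Tara loses. Payoff = 0.

Truthful: 6; alternative: 0.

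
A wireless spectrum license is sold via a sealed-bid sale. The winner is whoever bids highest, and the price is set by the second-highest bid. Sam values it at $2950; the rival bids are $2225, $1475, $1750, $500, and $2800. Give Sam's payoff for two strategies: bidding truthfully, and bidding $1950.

The highest competing bid is $2800.
Bidding truthfully at $2950: Sam has the top bid, wins, and pays the second-highest bid $2800. Payoff = $2950 − $2800 = $150.
Bidding $1950: the top bid is $2800 (a rival), so Sam loses. Payoff = $0.

Truthful: $150; alternative: $0.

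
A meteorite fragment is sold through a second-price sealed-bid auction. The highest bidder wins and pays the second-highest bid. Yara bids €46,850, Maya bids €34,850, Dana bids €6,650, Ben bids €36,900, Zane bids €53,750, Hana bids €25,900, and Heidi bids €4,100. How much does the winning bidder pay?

Sorted high to low: Zane €53,750 > Yara €46,850 > Ben €36,900 > Maya €34,850 > Hana €25,900 > Dana €6,650 > Heidi €4,100.
Zane has the highest bid, so Zane wins.
The second-highest bid is €46,850, so that is what Zane pays.

Price paid: €46,850.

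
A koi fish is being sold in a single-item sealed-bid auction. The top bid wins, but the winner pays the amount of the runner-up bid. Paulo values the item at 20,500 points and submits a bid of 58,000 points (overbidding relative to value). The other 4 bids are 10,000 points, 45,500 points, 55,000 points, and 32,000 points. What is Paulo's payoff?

Highest competing bid: 55,000 points.
Paulo's bid 58,000 points is the highest overall, so Paulo wins and pays the second-highest bid, 55,000 points.
Payoff = value − price = 20,500 points − 55,000 points = -34,500 points.
Overbidding won the item at a price above value — truthful bidding would have avoided this loss.

-34,500 points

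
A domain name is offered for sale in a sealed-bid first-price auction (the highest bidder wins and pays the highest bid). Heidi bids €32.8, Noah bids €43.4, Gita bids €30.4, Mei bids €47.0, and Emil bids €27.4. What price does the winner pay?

Ranking the bids: Mei €47.0, then Noah €43.4, then Heidi €32.8, then Gita €30.4, then Emil €27.4.
Mei is the highest bidder, so Mei wins.
Under the first-price rule, the price is the highest bid: €47.0.

€47.0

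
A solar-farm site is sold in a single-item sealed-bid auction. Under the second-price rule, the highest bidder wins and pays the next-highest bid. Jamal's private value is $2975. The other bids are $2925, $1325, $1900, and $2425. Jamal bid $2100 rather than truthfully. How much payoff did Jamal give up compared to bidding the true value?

Regret: $50.

The highest competing bid is $2925.
Bidding truthfully at $2975: Jamal has the top bid, wins, and pays the second-highest bid $2925. Payoff = $2975 − $2925 = $50.
Bidding $2100: the top bid is $2925 (a rival), so Jamal loses. Payoff = $0.
Regret = truthful payoff − actual payoff = $50 − $0 = $50.
This is the dominant-strategy logic: truthful bidding weakly beats any alternative.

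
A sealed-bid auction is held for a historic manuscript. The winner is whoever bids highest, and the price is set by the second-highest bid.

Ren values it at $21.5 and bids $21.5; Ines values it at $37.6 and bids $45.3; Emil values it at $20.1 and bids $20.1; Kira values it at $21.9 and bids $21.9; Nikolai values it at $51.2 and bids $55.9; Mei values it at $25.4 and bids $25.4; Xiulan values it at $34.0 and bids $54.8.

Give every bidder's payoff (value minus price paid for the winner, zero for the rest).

Ordered from highest: Nikolai $55.9; Xiulan $54.8; Ines $45.3; Mei $25.4; Kira $21.9; Ren $21.5; Emil $20.1.
Nikolai has the top bid and wins; the price is the second-highest bid, $54.8.
Nikolai's payoff = $51.2 − $54.8 = -$3.6. All other bidders lose, so their payoff is 0.

Ren $0.0, Ines $0.0, Emil $0.0, Kira $0.0, Nikolai -$3.6, Mei $0.0, Xiulan $0.0.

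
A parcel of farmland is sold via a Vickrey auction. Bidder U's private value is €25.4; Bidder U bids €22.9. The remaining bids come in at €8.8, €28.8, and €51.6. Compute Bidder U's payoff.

€0.0

Highest competing bid: €51.6.
Bidder U's bid €22.9 is not the highest, so Bidder U loses, pays nothing, and earns zero payoff.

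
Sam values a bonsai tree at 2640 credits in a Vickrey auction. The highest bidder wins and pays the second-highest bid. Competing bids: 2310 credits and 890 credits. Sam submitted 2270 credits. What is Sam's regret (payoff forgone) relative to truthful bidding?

Payoff forgone: 330 credits.

The highest competing bid is 2310 credits.
Bidding truthfully at 2640 credits: Sam has the top bid, wins, and pays the second-highest bid 2310 credits. Payoff = 2640 credits − 2310 credits = 330 credits.
Bidding 2270 credits: the top bid is 2310 credits (a rival), so Sam loses. Payoff = 0 credits.
Regret = truthful payoff − actual payoff = 330 credits − 0 credits = 330 credits.
This is the dominant-strategy logic: truthful bidding weakly beats any alternative.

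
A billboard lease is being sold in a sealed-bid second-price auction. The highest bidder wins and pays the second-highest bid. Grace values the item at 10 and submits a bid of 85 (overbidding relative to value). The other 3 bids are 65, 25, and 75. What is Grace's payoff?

Highest competing bid: 75.
Grace's bid 85 is the highest overall, so Grace wins and pays the second-highest bid, 75.
Payoff = value − price = 10 − 75 = -65.
Overbidding won the item at a price above value — truthful bidding would have avoided this loss.

Payoff = -65.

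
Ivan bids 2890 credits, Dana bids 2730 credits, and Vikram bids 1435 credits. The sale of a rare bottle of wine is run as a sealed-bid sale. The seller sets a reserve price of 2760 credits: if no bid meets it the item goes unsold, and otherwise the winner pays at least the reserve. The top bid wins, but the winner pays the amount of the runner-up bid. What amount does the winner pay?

Sorted high to low: Ivan 2890 credits, then Dana 2730 credits, then Vikram 1435 credits.
Ivan has the highest bid, so Ivan wins.
The second-highest bid is 2730 credits, but the reserve 2760 credits is higher, so the price is the reserve.

2760 credits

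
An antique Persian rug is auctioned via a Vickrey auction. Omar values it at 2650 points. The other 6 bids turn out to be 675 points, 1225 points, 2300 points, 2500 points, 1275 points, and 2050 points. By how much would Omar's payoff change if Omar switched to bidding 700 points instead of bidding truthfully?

The highest competing bid is 2500 points.
Bidding truthfully at 2650 points: Omar has the top bid, wins, and pays the second-highest bid 2500 points. Payoff = 2650 points − 2500 points = 150 points.
Bidding 700 points: the top bid is 2500 points (a rival), so Omar loses. Payoff = 0 points.
Change = 0 points − 150 points = -150 points.

-150 points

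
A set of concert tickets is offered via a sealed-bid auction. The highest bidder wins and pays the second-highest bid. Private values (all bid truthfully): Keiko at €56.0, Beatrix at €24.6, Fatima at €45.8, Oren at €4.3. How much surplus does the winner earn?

€10.2

Ordered from highest: Keiko €56.0 > Fatima €45.8 > Beatrix €24.6 > Oren €4.3.
Keiko wins with the top bid and pays the second-highest, €45.8.
Surplus = €56.0 − €45.8 = €10.2.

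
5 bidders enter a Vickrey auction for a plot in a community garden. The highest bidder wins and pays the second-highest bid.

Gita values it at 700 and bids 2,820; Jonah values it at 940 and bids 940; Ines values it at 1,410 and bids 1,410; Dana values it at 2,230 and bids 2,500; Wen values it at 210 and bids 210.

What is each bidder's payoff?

Ranking the bids: Gita 2,820, then Dana 2,500, then Ines 1,410, then Jonah 940, then Wen 210.
Gita has the top bid and wins; the price is the second-highest bid, 2,500.
Gita's payoff = 700 − 2,500 = -1,800. All other bidders lose, so their payoff is 0.

Payoffs: Gita -1,800, Jonah 0, Ines 0, Dana 0, Wen 0.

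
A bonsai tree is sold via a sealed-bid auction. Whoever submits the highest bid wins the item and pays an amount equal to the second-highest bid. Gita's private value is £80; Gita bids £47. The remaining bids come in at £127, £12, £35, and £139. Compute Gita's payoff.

Highest competing bid: £139.
Gita's bid £47 is not the highest, so Gita loses, pays nothing, and earns zero payoff.

£0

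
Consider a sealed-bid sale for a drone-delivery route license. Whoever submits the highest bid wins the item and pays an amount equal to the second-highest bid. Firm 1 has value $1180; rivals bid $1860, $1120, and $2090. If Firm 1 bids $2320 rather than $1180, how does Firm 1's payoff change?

Payoff change: -$910.

The highest competing bid is $2090.
Bidding truthfully at $1180: the top bid is $2090 (a rival), so Firm 1 loses. Payoff = $0.
Bidding $2320: Firm 1 has the top bid, wins, and pays the second-highest bid $2090. Payoff = $1180 − $2090 = -$910.
Change = -$910 − $0 = -$910.
Deviating from a truthful bid can only lose payoff in a second-price auction — never gain.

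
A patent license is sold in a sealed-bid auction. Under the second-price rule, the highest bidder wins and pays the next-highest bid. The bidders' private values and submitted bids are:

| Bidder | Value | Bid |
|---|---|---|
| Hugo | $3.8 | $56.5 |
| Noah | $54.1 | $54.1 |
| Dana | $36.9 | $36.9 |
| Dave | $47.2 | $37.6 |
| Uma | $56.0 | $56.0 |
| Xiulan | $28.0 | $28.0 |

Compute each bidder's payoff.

Bids in descending order: Hugo $56.5 > Uma $56.0 > Noah $54.1 > Dave $37.6 > Dana $36.9 > Xiulan $28.0.
Hugo has the top bid and wins; the price is the second-highest bid, $56.0.
Hugo's payoff = $3.8 − $56.0 = -$52.2. All other bidders lose, so their payoff is 0.

Hugo -$52.2, Noah $0.0, Dana $0.0, Dave $0.0, Uma $0.0, Xiulan $0.0.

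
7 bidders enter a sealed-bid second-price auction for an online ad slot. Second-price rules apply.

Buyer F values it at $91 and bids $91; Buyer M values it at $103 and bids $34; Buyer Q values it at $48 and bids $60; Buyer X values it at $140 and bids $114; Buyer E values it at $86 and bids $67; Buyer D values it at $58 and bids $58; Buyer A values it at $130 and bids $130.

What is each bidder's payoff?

Ranking the bids: Buyer A $130; Buyer X $114; Buyer F $91; Buyer E $67; Buyer Q $60; Buyer D $58; Buyer M $34.
Buyer A has the top bid and wins; the price is the second-highest bid, $114.
Buyer A's payoff = $130 − $114 = $16. All other bidders lose, so their payoff is 0.

Buyer F $0, Buyer M $0, Buyer Q $0, Buyer X $0, Buyer E $0, Buyer D $0, Buyer A $16.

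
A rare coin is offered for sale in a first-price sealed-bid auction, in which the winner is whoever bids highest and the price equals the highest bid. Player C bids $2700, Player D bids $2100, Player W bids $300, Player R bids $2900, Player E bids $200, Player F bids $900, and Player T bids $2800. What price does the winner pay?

The winner pays $2900.

Ranking the bids: Player R $2900, then Player T $2800, then Player C $2700, then Player D $2100, then Player F $900, then Player W $300, then Player E $200.
Player R is the highest bidder, so Player R wins.
Under the first-price rule, the price is the highest bid: $2900.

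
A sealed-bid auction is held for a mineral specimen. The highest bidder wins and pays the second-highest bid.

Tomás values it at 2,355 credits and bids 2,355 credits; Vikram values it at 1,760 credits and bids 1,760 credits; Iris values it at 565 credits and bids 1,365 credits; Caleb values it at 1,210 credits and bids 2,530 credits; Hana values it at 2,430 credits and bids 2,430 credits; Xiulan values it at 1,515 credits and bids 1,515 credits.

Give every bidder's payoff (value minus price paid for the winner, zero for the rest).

Ranking the bids: Caleb 2,530 credits > Hana 2,430 credits > Tomás 2,355 credits > Vikram 1,760 credits > Xiulan 1,515 credits > Iris 1,365 credits.
Caleb has the top bid and wins; the price is the second-highest bid, 2,430 credits.
Caleb's payoff = 1,210 credits − 2,430 credits = -1,220 credits. All other bidders lose, so their payoff is 0.

Tomás 0 credits, Vikram 0 credits, Iris 0 credits, Caleb -1,220 credits, Hana 0 credits, Xiulan 0 credits.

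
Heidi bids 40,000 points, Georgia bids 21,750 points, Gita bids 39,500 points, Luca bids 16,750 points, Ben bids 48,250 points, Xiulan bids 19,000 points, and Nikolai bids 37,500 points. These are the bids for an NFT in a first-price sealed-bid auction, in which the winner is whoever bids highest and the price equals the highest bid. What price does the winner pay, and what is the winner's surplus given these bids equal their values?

Ranking the bids: Ben 48,250 points, then Heidi 40,000 points, then Gita 39,500 points, then Nikolai 37,500 points, then Georgia 21,750 points, then Xiulan 19,000 points, then Luca 16,750 points.
Ben is the highest bidder, so Ben wins.
Under the first-price rule, the price is the highest bid: 48,250 points.
Surplus = 48,250 points − 48,250 points = 0 points.

Price 48,250 points; surplus 0 points.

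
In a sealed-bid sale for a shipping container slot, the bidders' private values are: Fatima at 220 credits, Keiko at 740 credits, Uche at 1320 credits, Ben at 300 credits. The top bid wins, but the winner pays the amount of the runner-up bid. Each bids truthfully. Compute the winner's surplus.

Ordered from highest: Uche 1320 credits, then Keiko 740 credits, then Ben 300 credits, then Fatima 220 credits.
Uche wins with the top bid and pays the second-highest, 740 credits.
Surplus = 1320 credits − 740 credits = 580 credits.

580 credits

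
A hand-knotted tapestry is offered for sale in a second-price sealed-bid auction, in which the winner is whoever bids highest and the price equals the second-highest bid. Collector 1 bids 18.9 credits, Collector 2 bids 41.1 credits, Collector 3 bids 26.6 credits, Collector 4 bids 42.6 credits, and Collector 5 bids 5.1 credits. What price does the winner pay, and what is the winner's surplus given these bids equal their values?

Bids in descending order: Collector 4 42.6 credits > Collector 2 41.1 credits > Collector 3 26.6 credits > Collector 1 18.9 credits > Collector 5 5.1 credits.
Collector 4 is the highest bidder, so Collector 4 wins.
Under the second-price rule, the price is the second-highest bid: 41.1 credits.
Surplus = 42.6 credits − 41.1 credits = 1.5 credits.

The winner pays 41.1 credits for a surplus of 1.5 credits.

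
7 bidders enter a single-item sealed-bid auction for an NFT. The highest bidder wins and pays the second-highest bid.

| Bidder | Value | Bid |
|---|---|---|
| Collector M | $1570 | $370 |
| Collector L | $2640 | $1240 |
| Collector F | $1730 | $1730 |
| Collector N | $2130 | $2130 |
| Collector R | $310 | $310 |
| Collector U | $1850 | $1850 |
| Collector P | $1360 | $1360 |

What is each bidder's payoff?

Collector M $0, Collector L $0, Collector F $0, Collector N $280, Collector R $0, Collector U $0, Collector P $0.

Ordered from highest: Collector N $2130, then Collector U $1850, then Collector F $1730, then Collector P $1360, then Collector L $1240, then Collector M $370, then Collector R $310.
Collector N has the top bid and wins; the price is the second-highest bid, $1850.
Collector N's payoff = $2130 − $1850 = $280. All other bidders lose, so their payoff is 0.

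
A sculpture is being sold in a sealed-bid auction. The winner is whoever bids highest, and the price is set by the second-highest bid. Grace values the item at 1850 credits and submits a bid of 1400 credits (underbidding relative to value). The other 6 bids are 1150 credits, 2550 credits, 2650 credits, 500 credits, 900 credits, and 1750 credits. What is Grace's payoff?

Highest competing bid: 2650 credits.
Grace's bid 1400 credits is not the highest, so Grace loses, pays nothing, and earns zero payoff.

Payoff = 0 credits.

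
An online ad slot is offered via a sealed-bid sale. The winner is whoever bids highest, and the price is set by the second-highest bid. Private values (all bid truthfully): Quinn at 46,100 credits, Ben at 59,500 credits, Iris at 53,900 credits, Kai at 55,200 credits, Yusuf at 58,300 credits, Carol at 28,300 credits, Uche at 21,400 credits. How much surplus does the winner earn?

1,200 credits

Sorted high to low: Ben 59,500 credits, then Yusuf 58,300 credits, then Kai 55,200 credits, then Iris 53,900 credits, then Quinn 46,100 credits, then Carol 28,300 credits, then Uche 21,400 credits.
Ben wins with the top bid and pays the second-highest, 58,300 credits.
Surplus = 59,500 credits − 58,300 credits = 1,200 credits.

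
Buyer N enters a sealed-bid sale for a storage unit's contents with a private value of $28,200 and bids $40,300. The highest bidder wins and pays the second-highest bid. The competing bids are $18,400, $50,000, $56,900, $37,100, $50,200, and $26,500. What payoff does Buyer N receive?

Highest competing bid: $56,900.
Buyer N's bid $40,300 is not the highest, so Buyer N loses, pays nothing, and earns zero payoff.

$0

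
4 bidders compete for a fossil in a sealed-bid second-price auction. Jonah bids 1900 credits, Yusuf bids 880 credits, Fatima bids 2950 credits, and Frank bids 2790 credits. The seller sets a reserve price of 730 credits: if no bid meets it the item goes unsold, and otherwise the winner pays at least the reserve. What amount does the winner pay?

Ordered from highest: Fatima 2950 credits > Frank 2790 credits > Jonah 1900 credits > Yusuf 880 credits.
Fatima has the highest bid, so Fatima wins.
The second-highest bid is 2790 credits, which exceeds the reserve, so that sets the price.

The winner pays 2790 credits.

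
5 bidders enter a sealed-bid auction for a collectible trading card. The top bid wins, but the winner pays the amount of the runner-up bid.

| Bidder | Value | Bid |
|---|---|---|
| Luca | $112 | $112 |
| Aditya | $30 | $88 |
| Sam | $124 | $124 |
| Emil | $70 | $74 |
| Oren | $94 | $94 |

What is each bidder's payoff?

Sorted high to low: Sam $124; Luca $112; Oren $94; Aditya $88; Emil $74.
Sam has the top bid and wins; the price is the second-highest bid, $112.
Sam's payoff = $124 − $112 = $12. All other bidders lose, so their payoff is 0.

Payoffs: Luca $0, Aditya $0, Sam $12, Emil $0, Oren $0.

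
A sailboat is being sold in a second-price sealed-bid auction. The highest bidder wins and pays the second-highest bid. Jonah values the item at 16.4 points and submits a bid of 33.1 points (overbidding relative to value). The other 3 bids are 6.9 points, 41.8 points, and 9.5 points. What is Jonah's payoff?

Jonah's payoff: 0.0 points.

Highest competing bid: 41.8 points.
Jonah's bid 33.1 points is not the highest, so Jonah loses, pays nothing, and earns zero payoff.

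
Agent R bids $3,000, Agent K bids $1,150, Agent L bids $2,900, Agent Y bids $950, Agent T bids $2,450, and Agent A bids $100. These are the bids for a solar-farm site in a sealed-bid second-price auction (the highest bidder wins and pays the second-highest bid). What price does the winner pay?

Ranking the bids: Agent R $3,000; Agent L $2,900; Agent T $2,450; Agent K $1,150; Agent Y $950; Agent A $100.
Agent R is the highest bidder, so Agent R wins.
Under the second-price rule, the price is the second-highest bid: $2,900.

$2,900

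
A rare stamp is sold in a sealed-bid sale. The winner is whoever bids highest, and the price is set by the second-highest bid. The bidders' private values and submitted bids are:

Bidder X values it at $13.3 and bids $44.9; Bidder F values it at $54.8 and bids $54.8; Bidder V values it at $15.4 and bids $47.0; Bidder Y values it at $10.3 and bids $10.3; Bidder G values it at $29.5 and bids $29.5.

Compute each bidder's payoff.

Bidder X $0.0, Bidder F $7.8, Bidder V $0.0, Bidder Y $0.0, Bidder G $0.0.

Bids in descending order: Bidder F $54.8; Bidder V $47.0; Bidder X $44.9; Bidder G $29.5; Bidder Y $10.3.
Bidder F has the top bid and wins; the price is the second-highest bid, $47.0.
Bidder F's payoff = $54.8 − $47.0 = $7.8. All other bidders lose, so their payoff is 0.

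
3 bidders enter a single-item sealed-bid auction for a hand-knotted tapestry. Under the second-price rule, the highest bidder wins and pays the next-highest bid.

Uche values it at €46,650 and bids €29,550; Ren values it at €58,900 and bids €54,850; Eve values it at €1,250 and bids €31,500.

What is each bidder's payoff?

Payoffs: Uche €0, Ren €27,400, Eve €0.

Ordered from highest: Ren €54,850 > Eve €31,500 > Uche €29,550.
Ren has the top bid and wins; the price is the second-highest bid, €31,500.
Ren's payoff = €58,900 − €31,500 = €27,400. All other bidders lose, so their payoff is 0.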